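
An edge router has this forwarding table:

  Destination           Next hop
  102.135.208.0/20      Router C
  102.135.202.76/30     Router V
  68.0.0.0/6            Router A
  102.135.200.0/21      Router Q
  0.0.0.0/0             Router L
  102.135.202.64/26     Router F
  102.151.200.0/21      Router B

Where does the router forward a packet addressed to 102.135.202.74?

Routes whose prefix contains 102.135.202.74:
  0.0.0.0/0 (default, matches everything) -> Router L
  102.135.200.0/21 (102.135.200.0 - 102.135.207.255) -> Router Q
  102.135.202.64/26 (102.135.202.64 - 102.135.202.127) -> Router F
More-specific entries that do NOT match:
  102.135.202.76/30 (102.135.202.76 - 102.135.202.79) does not contain 102.135.202.74
Longest matching prefix is /26 -> next hop Router F.

Router F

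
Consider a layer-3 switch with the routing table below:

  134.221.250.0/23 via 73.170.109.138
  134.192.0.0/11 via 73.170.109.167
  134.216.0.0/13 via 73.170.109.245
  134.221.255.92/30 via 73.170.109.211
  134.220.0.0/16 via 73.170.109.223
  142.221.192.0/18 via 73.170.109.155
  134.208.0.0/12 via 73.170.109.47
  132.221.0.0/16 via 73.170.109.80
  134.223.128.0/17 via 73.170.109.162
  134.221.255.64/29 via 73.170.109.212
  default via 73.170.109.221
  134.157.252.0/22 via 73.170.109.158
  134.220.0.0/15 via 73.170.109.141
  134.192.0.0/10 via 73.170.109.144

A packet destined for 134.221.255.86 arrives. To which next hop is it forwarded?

Routes whose prefix contains 134.221.255.86:
  0.0.0.0/0 (default, matches everything) -> 73.170.109.221
  134.192.0.0/10 (134.192.0.0 - 134.255.255.255) -> 73.170.109.144
  134.192.0.0/11 (134.192.0.0 - 134.223.255.255) -> 73.170.109.167
  134.208.0.0/12 (134.208.0.0 - 134.223.255.255) -> 73.170.109.47
  134.216.0.0/13 (134.216.0.0 - 134.223.255.255) -> 73.170.109.245
  134.220.0.0/15 (134.220.0.0 - 134.221.255.255) -> 73.170.109.141
More-specific entries that do NOT match:
  134.221.255.92/30 (134.221.255.92 - 134.221.255.95) does not contain 134.221.255.86
  134.221.255.64/29 (134.221.255.64 - 134.221.255.71) does not contain 134.221.255.86
  134.221.250.0/23 (134.221.250.0 - 134.221.251.255) does not contain 134.221.255.86
  134.157.252.0/22 (134.157.252.0 - 134.157.255.255) does not contain 134.221.255.86
  142.221.192.0/18 (142.221.192.0 - 142.221.255.255) does not contain 134.221.255.86
  134.223.128.0/17 (134.223.128.0 - 134.223.255.255) does not contain 134.221.255.86
  134.220.0.0/16 (134.220.0.0 - 134.220.255.255) does not contain 134.221.255.86
  132.221.0.0/16 (132.221.0.0 - 132.221.255.255) does not contain 134.221.255.86
Longest matching prefix is /15 -> next hop 73.170.109.141.

73.170.109.141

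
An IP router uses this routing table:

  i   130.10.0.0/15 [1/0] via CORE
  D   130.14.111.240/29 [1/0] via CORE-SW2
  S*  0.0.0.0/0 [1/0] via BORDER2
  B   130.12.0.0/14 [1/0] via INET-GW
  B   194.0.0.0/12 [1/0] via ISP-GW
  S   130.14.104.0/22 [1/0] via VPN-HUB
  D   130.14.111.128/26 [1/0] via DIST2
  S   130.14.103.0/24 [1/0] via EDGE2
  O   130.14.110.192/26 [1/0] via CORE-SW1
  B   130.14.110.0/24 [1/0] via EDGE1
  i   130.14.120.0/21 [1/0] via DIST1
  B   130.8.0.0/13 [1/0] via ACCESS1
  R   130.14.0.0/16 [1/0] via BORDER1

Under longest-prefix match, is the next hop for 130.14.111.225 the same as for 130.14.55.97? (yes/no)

yes

130.14.111.225: longest match 130.14.0.0/16 -> BORDER1
130.14.55.97: longest match 130.14.0.0/16 -> BORDER1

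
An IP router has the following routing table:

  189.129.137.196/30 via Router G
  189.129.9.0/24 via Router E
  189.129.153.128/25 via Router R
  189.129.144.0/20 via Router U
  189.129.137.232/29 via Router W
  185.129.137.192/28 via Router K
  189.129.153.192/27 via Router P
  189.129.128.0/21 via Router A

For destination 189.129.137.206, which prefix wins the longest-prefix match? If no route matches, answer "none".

none

189.129.137.206 is outside every listed prefix and there is no default route.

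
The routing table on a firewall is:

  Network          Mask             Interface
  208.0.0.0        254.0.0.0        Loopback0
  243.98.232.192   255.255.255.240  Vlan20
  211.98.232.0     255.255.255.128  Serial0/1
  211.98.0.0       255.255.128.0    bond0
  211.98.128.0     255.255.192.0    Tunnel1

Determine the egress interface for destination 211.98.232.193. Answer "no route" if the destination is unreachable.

No entry's prefix contains 211.98.232.193; there is no default route.

no route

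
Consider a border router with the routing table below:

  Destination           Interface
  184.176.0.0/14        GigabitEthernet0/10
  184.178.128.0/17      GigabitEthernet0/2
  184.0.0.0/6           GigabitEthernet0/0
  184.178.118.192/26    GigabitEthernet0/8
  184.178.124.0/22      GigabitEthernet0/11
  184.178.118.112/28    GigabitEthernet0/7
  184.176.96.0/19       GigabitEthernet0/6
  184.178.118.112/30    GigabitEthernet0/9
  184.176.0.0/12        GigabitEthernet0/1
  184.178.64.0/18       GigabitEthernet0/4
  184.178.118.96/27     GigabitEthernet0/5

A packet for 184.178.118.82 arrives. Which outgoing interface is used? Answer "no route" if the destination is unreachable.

Routes whose prefix contains 184.178.118.82:
  184.0.0.0/6 (184.0.0.0 - 187.255.255.255) -> GigabitEthernet0/0
  184.176.0.0/12 (184.176.0.0 - 184.191.255.255) -> GigabitEthernet0/1
  184.176.0.0/14 (184.176.0.0 - 184.179.255.255) -> GigabitEthernet0/10
  184.178.64.0/18 (184.178.64.0 - 184.178.127.255) -> GigabitEthernet0/4
More-specific entries that do NOT match:
  184.178.118.112/30 (184.178.118.112 - 184.178.118.115) does not contain 184.178.118.82
  184.178.118.112/28 (184.178.118.112 - 184.178.118.127) does not contain 184.178.118.82
  184.178.118.96/27 (184.178.118.96 - 184.178.118.127) does not contain 184.178.118.82
  184.178.118.192/26 (184.178.118.192 - 184.178.118.255) does not contain 184.178.118.82
  184.178.124.0/22 (184.178.124.0 - 184.178.127.255) does not contain 184.178.118.82
  184.176.96.0/19 (184.176.96.0 - 184.176.127.255) does not contain 184.178.118.82
Longest matching prefix is /18 -> interface GigabitEthernet0/4.

GigabitEthernet0/4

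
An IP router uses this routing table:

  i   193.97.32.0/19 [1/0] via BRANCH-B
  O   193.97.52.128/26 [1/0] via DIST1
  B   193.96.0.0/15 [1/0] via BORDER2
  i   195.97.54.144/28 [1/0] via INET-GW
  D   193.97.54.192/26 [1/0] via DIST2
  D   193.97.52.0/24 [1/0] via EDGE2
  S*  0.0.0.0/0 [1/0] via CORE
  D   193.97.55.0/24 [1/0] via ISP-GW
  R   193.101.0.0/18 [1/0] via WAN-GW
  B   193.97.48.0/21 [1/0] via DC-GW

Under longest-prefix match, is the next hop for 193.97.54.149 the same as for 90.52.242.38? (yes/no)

no

193.97.54.149: longest match 193.97.48.0/21 -> DC-GW
90.52.242.38: longest match 0.0.0.0/0 -> CORE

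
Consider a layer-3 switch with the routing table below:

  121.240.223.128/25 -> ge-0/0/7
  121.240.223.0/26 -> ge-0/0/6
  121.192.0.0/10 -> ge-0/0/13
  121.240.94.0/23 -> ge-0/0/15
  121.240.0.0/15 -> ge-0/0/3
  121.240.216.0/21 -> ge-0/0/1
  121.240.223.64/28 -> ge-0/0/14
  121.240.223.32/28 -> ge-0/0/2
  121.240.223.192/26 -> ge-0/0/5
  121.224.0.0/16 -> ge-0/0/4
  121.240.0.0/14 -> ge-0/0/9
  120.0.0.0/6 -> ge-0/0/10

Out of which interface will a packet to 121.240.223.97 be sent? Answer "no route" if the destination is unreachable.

Routes whose prefix contains 121.240.223.97:
  120.0.0.0/6 (120.0.0.0 - 123.255.255.255) -> ge-0/0/10
  121.192.0.0/10 (121.192.0.0 - 121.255.255.255) -> ge-0/0/13
  121.240.0.0/14 (121.240.0.0 - 121.243.255.255) -> ge-0/0/9
  121.240.0.0/15 (121.240.0.0 - 121.241.255.255) -> ge-0/0/3
  121.240.216.0/21 (121.240.216.0 - 121.240.223.255) -> ge-0/0/1
More-specific entries that do NOT match:
  121.240.223.64/28 (121.240.223.64 - 121.240.223.79) does not contain 121.240.223.97
  121.240.223.32/28 (121.240.223.32 - 121.240.223.47) does not contain 121.240.223.97
  121.240.223.0/26 (121.240.223.0 - 121.240.223.63) does not contain 121.240.223.97
  121.240.223.192/26 (121.240.223.192 - 121.240.223.255) does not contain 121.240.223.97
  121.240.223.128/25 (121.240.223.128 - 121.240.223.255) does not contain 121.240.223.97
  121.240.94.0/23 (121.240.94.0 - 121.240.95.255) does not contain 121.240.223.97
Longest matching prefix is /21 -> interface ge-0/0/1.

ge-0/0/1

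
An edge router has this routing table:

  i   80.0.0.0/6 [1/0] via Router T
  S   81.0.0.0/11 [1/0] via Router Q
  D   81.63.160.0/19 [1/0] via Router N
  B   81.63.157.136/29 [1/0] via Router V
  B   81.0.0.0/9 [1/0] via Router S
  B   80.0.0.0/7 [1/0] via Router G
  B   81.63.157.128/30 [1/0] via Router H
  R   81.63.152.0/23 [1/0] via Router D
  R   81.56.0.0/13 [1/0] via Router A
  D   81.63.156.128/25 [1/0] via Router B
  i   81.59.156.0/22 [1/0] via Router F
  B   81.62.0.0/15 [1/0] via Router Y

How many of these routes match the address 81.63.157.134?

5

Prefixes containing 81.63.157.134:
  80.0.0.0/6 (80.0.0.0 - 83.255.255.255)
  80.0.0.0/7 (80.0.0.0 - 81.255.255.255)
  81.0.0.0/9 (81.0.0.0 - 81.127.255.255)
  81.56.0.0/13 (81.56.0.0 - 81.63.255.255)
  81.62.0.0/15 (81.62.0.0 - 81.63.255.255)
Total matching entries: 5.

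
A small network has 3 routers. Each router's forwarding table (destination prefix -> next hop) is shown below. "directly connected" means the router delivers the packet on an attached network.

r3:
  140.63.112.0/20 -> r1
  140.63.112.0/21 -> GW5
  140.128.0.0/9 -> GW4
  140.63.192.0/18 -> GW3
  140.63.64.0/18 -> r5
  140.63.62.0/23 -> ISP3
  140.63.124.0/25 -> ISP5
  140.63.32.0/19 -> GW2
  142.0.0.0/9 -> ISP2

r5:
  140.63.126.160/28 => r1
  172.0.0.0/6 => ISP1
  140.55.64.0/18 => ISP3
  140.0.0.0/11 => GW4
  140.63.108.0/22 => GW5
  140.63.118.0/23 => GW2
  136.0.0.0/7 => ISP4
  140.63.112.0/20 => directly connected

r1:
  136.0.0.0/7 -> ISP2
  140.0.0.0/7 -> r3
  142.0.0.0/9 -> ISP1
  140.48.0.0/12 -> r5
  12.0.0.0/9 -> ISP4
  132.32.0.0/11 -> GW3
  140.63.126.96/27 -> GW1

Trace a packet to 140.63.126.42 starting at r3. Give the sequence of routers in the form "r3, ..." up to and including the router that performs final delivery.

At r3: longest match for 140.63.126.42 is 140.63.112.0/20 -> r1
At r1: longest match for 140.63.126.42 is 140.48.0.0/12 -> r5
At r5: longest match for 140.63.126.42 is 140.63.112.0/20 -> directly connected

r3, r1, r5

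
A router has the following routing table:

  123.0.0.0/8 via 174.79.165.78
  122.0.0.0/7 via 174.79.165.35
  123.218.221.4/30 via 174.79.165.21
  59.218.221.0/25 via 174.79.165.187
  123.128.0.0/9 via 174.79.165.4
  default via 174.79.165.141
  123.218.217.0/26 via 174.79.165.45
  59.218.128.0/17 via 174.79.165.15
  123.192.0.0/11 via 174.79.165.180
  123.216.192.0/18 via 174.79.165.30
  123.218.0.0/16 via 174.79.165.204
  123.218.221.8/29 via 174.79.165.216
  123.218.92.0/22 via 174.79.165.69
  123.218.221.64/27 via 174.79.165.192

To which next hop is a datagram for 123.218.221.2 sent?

174.79.165.204

Routes whose prefix contains 123.218.221.2:
  0.0.0.0/0 (default, matches everything) -> 174.79.165.141
  122.0.0.0/7 (122.0.0.0 - 123.255.255.255) -> 174.79.165.35
  123.0.0.0/8 (123.0.0.0 - 123.255.255.255) -> 174.79.165.78
  123.128.0.0/9 (123.128.0.0 - 123.255.255.255) -> 174.79.165.4
  123.192.0.0/11 (123.192.0.0 - 123.223.255.255) -> 174.79.165.180
  123.218.0.0/16 (123.218.0.0 - 123.218.255.255) -> 174.79.165.204
More-specific entries that do NOT match:
  123.218.221.4/30 (123.218.221.4 - 123.218.221.7) does not contain 123.218.221.2
  123.218.221.8/29 (123.218.221.8 - 123.218.221.15) does not contain 123.218.221.2
  123.218.221.64/27 (123.218.221.64 - 123.218.221.95) does not contain 123.218.221.2
  123.218.217.0/26 (123.218.217.0 - 123.218.217.63) does not contain 123.218.221.2
  59.218.221.0/25 (59.218.221.0 - 59.218.221.127) does not contain 123.218.221.2
  123.218.92.0/22 (123.218.92.0 - 123.218.95.255) does not contain 123.218.221.2
  123.216.192.0/18 (123.216.192.0 - 123.216.255.255) does not contain 123.218.221.2
  59.218.128.0/17 (59.218.128.0 - 59.218.255.255) does not contain 123.218.221.2
Longest matching prefix is /16 -> next hop 174.79.165.204.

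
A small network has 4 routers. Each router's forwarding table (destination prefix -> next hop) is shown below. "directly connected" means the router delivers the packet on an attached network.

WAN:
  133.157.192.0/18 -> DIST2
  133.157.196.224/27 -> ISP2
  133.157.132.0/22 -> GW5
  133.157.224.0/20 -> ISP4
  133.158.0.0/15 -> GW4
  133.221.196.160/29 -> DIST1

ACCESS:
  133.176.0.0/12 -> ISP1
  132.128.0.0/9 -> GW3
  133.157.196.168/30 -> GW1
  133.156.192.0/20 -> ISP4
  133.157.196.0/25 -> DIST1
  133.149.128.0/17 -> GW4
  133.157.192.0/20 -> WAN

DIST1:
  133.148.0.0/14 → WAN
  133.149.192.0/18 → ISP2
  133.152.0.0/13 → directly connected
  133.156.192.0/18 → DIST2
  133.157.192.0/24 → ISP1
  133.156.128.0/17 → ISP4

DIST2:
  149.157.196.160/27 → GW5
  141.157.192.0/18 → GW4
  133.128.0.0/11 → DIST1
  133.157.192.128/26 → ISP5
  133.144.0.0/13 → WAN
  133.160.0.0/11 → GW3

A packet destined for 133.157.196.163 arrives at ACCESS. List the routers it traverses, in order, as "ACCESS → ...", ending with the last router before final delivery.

At ACCESS: longest match for 133.157.196.163 is 133.157.192.0/20 -> WAN
At WAN: longest match for 133.157.196.163 is 133.157.192.0/18 -> DIST2
At DIST2: longest match for 133.157.196.163 is 133.128.0.0/11 -> DIST1
At DIST1: longest match for 133.157.196.163 is 133.152.0.0/13 -> directly connected

ACCESS → WAN → DIST2 → DIST1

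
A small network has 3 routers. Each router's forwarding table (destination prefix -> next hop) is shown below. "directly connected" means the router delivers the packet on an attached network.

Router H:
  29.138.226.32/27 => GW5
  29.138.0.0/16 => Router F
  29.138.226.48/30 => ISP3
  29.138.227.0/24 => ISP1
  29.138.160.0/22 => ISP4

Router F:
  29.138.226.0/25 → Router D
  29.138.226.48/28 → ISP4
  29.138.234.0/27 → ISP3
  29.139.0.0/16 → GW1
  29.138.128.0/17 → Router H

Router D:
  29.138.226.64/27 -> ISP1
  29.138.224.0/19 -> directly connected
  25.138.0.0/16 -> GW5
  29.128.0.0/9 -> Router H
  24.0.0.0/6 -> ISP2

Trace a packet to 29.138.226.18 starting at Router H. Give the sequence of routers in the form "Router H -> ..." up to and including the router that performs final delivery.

Router H -> Router F -> Router D

At Router H: longest match for 29.138.226.18 is 29.138.0.0/16 -> Router F
At Router F: longest match for 29.138.226.18 is 29.138.226.0/25 -> Router D
At Router D: longest match for 29.138.226.18 is 29.138.224.0/19 -> directly connected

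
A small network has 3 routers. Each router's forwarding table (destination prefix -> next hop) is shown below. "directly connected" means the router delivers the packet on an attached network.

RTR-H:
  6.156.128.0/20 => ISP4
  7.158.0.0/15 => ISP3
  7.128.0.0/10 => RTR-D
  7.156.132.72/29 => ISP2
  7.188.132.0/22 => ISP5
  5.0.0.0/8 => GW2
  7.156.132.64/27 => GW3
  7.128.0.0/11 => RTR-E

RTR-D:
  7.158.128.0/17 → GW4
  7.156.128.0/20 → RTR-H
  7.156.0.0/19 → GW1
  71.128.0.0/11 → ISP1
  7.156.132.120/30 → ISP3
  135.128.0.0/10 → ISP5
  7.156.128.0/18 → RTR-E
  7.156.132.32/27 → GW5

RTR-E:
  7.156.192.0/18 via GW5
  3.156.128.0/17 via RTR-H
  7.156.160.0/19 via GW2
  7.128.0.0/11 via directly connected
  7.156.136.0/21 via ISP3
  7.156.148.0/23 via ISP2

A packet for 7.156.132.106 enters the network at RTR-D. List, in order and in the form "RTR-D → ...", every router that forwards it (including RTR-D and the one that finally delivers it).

At RTR-D: longest match for 7.156.132.106 is 7.156.128.0/20 -> RTR-H
At RTR-H: longest match for 7.156.132.106 is 7.128.0.0/11 -> RTR-E
At RTR-E: longest match for 7.156.132.106 is 7.128.0.0/11 -> directly connected

RTR-D → RTR-H → RTR-E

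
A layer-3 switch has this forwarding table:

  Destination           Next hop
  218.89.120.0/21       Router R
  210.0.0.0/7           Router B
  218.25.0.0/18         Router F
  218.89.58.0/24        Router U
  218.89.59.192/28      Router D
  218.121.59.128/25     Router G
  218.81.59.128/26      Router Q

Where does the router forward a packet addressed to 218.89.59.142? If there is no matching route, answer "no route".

no route

No entry's prefix contains 218.89.59.142; there is no default route.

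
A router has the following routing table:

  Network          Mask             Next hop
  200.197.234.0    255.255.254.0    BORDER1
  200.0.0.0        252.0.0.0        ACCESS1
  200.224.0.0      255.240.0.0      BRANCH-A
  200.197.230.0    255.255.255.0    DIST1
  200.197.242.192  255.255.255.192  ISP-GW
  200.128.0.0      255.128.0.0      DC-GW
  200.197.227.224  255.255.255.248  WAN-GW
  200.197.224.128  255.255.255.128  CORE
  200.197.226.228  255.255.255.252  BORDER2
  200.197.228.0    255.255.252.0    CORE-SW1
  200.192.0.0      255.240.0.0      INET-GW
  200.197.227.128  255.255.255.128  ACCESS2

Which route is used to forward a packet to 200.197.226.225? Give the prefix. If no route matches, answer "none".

200.192.0.0/12

Entries matching 200.197.226.225:
  200.0.0.0/6 (200.0.0.0 - 203.255.255.255)
  200.128.0.0/9 (200.128.0.0 - 200.255.255.255)
  200.192.0.0/12 (200.192.0.0 - 200.207.255.255)
Most specific is 200.192.0.0/12.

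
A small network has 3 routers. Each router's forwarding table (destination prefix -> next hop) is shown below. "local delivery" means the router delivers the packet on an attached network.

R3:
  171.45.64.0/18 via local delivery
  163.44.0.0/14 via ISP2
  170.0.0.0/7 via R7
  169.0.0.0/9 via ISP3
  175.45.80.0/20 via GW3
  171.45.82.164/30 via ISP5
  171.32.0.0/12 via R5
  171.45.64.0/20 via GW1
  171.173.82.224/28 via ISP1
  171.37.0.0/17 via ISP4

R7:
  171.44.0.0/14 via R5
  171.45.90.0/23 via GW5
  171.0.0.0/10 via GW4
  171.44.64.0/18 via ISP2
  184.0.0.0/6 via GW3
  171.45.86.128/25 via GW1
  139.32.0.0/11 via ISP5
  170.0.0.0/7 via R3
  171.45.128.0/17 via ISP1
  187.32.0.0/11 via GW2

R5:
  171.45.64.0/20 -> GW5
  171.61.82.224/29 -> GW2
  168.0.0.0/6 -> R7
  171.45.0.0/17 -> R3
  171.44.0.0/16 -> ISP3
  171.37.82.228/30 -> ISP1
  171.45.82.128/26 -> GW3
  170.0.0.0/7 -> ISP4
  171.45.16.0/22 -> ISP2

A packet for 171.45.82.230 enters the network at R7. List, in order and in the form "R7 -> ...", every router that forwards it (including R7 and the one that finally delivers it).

At R7: longest match for 171.45.82.230 is 171.44.0.0/14 -> R5
At R5: longest match for 171.45.82.230 is 171.45.0.0/17 -> R3
At R3: longest match for 171.45.82.230 is 171.45.64.0/18 -> local delivery

R7 -> R5 -> R3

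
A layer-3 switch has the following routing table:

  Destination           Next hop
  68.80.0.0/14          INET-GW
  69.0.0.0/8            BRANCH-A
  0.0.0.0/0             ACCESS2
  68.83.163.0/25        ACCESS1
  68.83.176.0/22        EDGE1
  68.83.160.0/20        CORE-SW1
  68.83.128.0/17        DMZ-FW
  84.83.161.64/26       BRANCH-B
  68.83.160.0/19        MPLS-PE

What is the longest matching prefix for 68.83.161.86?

68.83.160.0/20

Entries matching 68.83.161.86:
  0.0.0.0/0 (default, matches everything)
  68.80.0.0/14 (68.80.0.0 - 68.83.255.255)
  68.83.128.0/17 (68.83.128.0 - 68.83.255.255)
  68.83.160.0/19 (68.83.160.0 - 68.83.191.255)
  68.83.160.0/20 (68.83.160.0 - 68.83.175.255)
Most specific is 68.83.160.0/20.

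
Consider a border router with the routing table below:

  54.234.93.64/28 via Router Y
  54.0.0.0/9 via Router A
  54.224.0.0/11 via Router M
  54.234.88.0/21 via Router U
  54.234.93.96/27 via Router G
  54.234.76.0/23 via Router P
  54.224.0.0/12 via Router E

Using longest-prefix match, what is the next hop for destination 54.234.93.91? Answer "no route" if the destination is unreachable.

Routes whose prefix contains 54.234.93.91:
  54.224.0.0/11 (54.224.0.0 - 54.255.255.255) -> Router M
  54.224.0.0/12 (54.224.0.0 - 54.239.255.255) -> Router E
  54.234.88.0/21 (54.234.88.0 - 54.234.95.255) -> Router U
More-specific entries that do NOT match:
  54.234.93.64/28 (54.234.93.64 - 54.234.93.79) does not contain 54.234.93.91
  54.234.93.96/27 (54.234.93.96 - 54.234.93.127) does not contain 54.234.93.91
  54.234.76.0/23 (54.234.76.0 - 54.234.77.255) does not contain 54.234.93.91
Longest matching prefix is /21 -> next hop Router U.

Router U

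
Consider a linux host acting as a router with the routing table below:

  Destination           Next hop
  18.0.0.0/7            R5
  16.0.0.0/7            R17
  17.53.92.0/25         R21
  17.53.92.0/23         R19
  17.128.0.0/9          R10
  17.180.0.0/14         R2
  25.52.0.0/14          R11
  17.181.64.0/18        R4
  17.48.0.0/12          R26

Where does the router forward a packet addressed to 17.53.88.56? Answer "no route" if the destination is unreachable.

Routes whose prefix contains 17.53.88.56:
  16.0.0.0/7 (16.0.0.0 - 17.255.255.255) -> R17
  17.48.0.0/12 (17.48.0.0 - 17.63.255.255) -> R26
More-specific entries that do NOT match:
  17.53.92.0/25 (17.53.92.0 - 17.53.92.127) does not contain 17.53.88.56
  17.53.92.0/23 (17.53.92.0 - 17.53.93.255) does not contain 17.53.88.56
  17.181.64.0/18 (17.181.64.0 - 17.181.127.255) does not contain 17.53.88.56
  17.180.0.0/14 (17.180.0.0 - 17.183.255.255) does not contain 17.53.88.56
  25.52.0.0/14 (25.52.0.0 - 25.55.255.255) does not contain 17.53.88.56
Longest matching prefix is /12 -> next hop R26.

R26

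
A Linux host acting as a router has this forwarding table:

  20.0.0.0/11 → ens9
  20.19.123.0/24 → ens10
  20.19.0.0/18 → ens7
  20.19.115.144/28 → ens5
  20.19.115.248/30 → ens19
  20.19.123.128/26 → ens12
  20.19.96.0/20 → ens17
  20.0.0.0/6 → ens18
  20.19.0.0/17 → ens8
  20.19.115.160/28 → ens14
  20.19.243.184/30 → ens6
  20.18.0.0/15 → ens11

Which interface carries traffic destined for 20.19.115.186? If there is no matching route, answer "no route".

ens8

Routes whose prefix contains 20.19.115.186:
  20.0.0.0/6 (20.0.0.0 - 23.255.255.255) -> ens18
  20.0.0.0/11 (20.0.0.0 - 20.31.255.255) -> ens9
  20.18.0.0/15 (20.18.0.0 - 20.19.255.255) -> ens11
  20.19.0.0/17 (20.19.0.0 - 20.19.127.255) -> ens8
More-specific entries that do NOT match:
  20.19.115.248/30 (20.19.115.248 - 20.19.115.251) does not contain 20.19.115.186
  20.19.243.184/30 (20.19.243.184 - 20.19.243.187) does not contain 20.19.115.186
  20.19.115.144/28 (20.19.115.144 - 20.19.115.159) does not contain 20.19.115.186
  20.19.115.160/28 (20.19.115.160 - 20.19.115.175) does not contain 20.19.115.186
  20.19.123.128/26 (20.19.123.128 - 20.19.123.191) does not contain 20.19.115.186
  20.19.123.0/24 (20.19.123.0 - 20.19.123.255) does not contain 20.19.115.186
  20.19.96.0/20 (20.19.96.0 - 20.19.111.255) does not contain 20.19.115.186
  20.19.0.0/18 (20.19.0.0 - 20.19.63.255) does not contain 20.19.115.186
Longest matching prefix is /17 -> interface ens8.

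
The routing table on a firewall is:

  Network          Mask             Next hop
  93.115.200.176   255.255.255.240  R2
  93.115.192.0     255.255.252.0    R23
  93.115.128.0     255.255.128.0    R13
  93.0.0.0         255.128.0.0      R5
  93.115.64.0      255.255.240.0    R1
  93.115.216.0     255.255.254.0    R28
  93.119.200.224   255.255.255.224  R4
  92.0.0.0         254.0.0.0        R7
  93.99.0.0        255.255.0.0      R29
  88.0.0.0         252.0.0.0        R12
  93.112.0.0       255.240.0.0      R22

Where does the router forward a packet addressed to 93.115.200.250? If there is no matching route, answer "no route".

Routes whose prefix contains 93.115.200.250:
  92.0.0.0/7 (92.0.0.0 - 93.255.255.255) -> R7
  93.0.0.0/9 (93.0.0.0 - 93.127.255.255) -> R5
  93.112.0.0/12 (93.112.0.0 - 93.127.255.255) -> R22
  93.115.128.0/17 (93.115.128.0 - 93.115.255.255) -> R13
More-specific entries that do NOT match:
  93.115.200.176/28 (93.115.200.176 - 93.115.200.191) does not contain 93.115.200.250
  93.119.200.224/27 (93.119.200.224 - 93.119.200.255) does not contain 93.115.200.250
  93.115.216.0/23 (93.115.216.0 - 93.115.217.255) does not contain 93.115.200.250
  93.115.192.0/22 (93.115.192.0 - 93.115.195.255) does not contain 93.115.200.250
  93.115.64.0/20 (93.115.64.0 - 93.115.79.255) does not contain 93.115.200.250
Longest matching prefix is /17 -> next hop R13.

R13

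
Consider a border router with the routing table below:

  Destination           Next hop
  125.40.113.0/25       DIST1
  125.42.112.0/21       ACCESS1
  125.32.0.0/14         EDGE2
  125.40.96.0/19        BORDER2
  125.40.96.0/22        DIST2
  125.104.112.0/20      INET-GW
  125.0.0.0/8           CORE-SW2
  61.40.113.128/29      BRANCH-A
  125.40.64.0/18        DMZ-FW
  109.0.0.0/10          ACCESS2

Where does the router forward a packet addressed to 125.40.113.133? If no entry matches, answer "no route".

Routes whose prefix contains 125.40.113.133:
  125.0.0.0/8 (125.0.0.0 - 125.255.255.255) -> CORE-SW2
  125.40.64.0/18 (125.40.64.0 - 125.40.127.255) -> DMZ-FW
  125.40.96.0/19 (125.40.96.0 - 125.40.127.255) -> BORDER2
More-specific entries that do NOT match:
  61.40.113.128/29 (61.40.113.128 - 61.40.113.135) does not contain 125.40.113.133
  125.40.113.0/25 (125.40.113.0 - 125.40.113.127) does not contain 125.40.113.133
  125.40.96.0/22 (125.40.96.0 - 125.40.99.255) does not contain 125.40.113.133
  125.42.112.0/21 (125.42.112.0 - 125.42.119.255) does not contain 125.40.113.133
  125.104.112.0/20 (125.104.112.0 - 125.104.127.255) does not contain 125.40.113.133
Longest matching prefix is /19 -> next hop BORDER2.

BORDER2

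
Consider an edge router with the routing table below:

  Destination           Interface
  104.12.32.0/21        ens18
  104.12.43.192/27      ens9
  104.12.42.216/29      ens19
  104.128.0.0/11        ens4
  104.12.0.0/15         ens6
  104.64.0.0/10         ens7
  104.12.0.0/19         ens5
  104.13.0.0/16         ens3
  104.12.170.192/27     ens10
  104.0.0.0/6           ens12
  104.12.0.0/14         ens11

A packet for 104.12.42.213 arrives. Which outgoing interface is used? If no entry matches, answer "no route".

Routes whose prefix contains 104.12.42.213:
  104.0.0.0/6 (104.0.0.0 - 107.255.255.255) -> ens12
  104.12.0.0/14 (104.12.0.0 - 104.15.255.255) -> ens11
  104.12.0.0/15 (104.12.0.0 - 104.13.255.255) -> ens6
More-specific entries that do NOT match:
  104.12.42.216/29 (104.12.42.216 - 104.12.42.223) does not contain 104.12.42.213
  104.12.43.192/27 (104.12.43.192 - 104.12.43.223) does not contain 104.12.42.213
  104.12.170.192/27 (104.12.170.192 - 104.12.170.223) does not contain 104.12.42.213
  104.12.32.0/21 (104.12.32.0 - 104.12.39.255) does not contain 104.12.42.213
  104.12.0.0/19 (104.12.0.0 - 104.12.31.255) does not contain 104.12.42.213
  104.13.0.0/16 (104.13.0.0 - 104.13.255.255) does not contain 104.12.42.213
Longest matching prefix is /15 -> interface ens6.

ens6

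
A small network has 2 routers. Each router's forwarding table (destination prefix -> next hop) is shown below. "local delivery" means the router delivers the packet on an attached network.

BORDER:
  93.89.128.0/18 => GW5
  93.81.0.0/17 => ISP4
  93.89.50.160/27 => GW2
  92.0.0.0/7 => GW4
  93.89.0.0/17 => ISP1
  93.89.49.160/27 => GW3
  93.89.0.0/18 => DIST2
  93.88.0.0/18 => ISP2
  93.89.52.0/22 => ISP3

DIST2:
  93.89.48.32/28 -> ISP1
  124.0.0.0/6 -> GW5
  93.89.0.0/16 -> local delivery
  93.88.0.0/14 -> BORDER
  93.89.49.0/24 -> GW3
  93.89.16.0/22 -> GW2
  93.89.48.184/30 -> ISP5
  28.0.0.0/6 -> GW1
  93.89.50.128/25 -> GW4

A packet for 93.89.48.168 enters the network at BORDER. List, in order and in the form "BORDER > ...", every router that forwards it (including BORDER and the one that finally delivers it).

BORDER > DIST2

At BORDER: longest match for 93.89.48.168 is 93.89.0.0/18 -> DIST2
At DIST2: longest match for 93.89.48.168 is 93.89.0.0/16 -> local delivery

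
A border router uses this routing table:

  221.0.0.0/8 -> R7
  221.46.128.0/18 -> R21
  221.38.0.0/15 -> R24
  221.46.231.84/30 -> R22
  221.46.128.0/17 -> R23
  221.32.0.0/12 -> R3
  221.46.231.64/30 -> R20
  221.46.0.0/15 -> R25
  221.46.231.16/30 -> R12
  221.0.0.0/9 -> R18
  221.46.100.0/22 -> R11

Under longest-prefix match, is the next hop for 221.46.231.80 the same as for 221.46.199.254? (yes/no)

yes

221.46.231.80: longest match 221.46.128.0/17 -> R23
221.46.199.254: longest match 221.46.128.0/17 -> R23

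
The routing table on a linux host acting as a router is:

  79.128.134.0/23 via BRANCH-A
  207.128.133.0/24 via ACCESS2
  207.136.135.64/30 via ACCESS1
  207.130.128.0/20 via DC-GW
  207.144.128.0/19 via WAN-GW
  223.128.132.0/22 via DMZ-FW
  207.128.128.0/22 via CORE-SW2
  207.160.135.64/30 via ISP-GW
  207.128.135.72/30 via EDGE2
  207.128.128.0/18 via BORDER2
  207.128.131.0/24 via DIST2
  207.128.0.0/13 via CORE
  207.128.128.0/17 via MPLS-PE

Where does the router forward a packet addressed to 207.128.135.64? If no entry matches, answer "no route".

Routes whose prefix contains 207.128.135.64:
  207.128.0.0/13 (207.128.0.0 - 207.135.255.255) -> CORE
  207.128.128.0/17 (207.128.128.0 - 207.128.255.255) -> MPLS-PE
  207.128.128.0/18 (207.128.128.0 - 207.128.191.255) -> BORDER2
More-specific entries that do NOT match:
  207.136.135.64/30 (207.136.135.64 - 207.136.135.67) does not contain 207.128.135.64
  207.160.135.64/30 (207.160.135.64 - 207.160.135.67) does not contain 207.128.135.64
  207.128.135.72/30 (207.128.135.72 - 207.128.135.75) does not contain 207.128.135.64
  207.128.133.0/24 (207.128.133.0 - 207.128.133.255) does not contain 207.128.135.64
  207.128.131.0/24 (207.128.131.0 - 207.128.131.255) does not contain 207.128.135.64
  79.128.134.0/23 (79.128.134.0 - 79.128.135.255) does not contain 207.128.135.64
  223.128.132.0/22 (223.128.132.0 - 223.128.135.255) does not contain 207.128.135.64
  207.128.128.0/22 (207.128.128.0 - 207.128.131.255) does not contain 207.128.135.64
  207.130.128.0/20 (207.130.128.0 - 207.130.143.255) does not contain 207.128.135.64
  207.144.128.0/19 (207.144.128.0 - 207.144.159.255) does not contain 207.128.135.64
Longest matching prefix is /18 -> next hop BORDER2.

BORDER2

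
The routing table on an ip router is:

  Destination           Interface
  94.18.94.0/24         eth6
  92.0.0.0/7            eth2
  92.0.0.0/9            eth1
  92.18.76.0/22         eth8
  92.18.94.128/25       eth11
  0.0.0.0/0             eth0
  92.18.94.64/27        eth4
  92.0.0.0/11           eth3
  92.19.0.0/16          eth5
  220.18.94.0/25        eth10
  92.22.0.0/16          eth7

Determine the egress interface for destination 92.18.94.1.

eth3

Routes whose prefix contains 92.18.94.1:
  0.0.0.0/0 (default, matches everything) -> eth0
  92.0.0.0/7 (92.0.0.0 - 93.255.255.255) -> eth2
  92.0.0.0/9 (92.0.0.0 - 92.127.255.255) -> eth1
  92.0.0.0/11 (92.0.0.0 - 92.31.255.255) -> eth3
More-specific entries that do NOT match:
  92.18.94.64/27 (92.18.94.64 - 92.18.94.95) does not contain 92.18.94.1
  92.18.94.128/25 (92.18.94.128 - 92.18.94.255) does not contain 92.18.94.1
  220.18.94.0/25 (220.18.94.0 - 220.18.94.127) does not contain 92.18.94.1
  94.18.94.0/24 (94.18.94.0 - 94.18.94.255) does not contain 92.18.94.1
  92.18.76.0/22 (92.18.76.0 - 92.18.79.255) does not contain 92.18.94.1
  92.19.0.0/16 (92.19.0.0 - 92.19.255.255) does not contain 92.18.94.1
  92.22.0.0/16 (92.22.0.0 - 92.22.255.255) does not contain 92.18.94.1
Longest matching prefix is /11 -> interface eth3.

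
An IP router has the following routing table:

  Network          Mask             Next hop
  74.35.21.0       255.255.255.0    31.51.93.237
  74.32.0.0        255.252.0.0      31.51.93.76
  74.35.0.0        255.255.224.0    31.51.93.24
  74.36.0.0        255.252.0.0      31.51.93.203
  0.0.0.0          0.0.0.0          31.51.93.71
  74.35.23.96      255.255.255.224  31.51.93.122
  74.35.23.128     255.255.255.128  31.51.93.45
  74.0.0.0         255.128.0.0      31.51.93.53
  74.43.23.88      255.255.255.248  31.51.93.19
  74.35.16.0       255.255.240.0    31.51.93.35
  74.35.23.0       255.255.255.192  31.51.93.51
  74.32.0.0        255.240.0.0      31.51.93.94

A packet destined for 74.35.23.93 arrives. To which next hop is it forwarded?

31.51.93.35

Routes whose prefix contains 74.35.23.93:
  0.0.0.0/0 (default, matches everything) -> 31.51.93.71
  74.0.0.0/9 (74.0.0.0 - 74.127.255.255) -> 31.51.93.53
  74.32.0.0/12 (74.32.0.0 - 74.47.255.255) -> 31.51.93.94
  74.32.0.0/14 (74.32.0.0 - 74.35.255.255) -> 31.51.93.76
  74.35.0.0/19 (74.35.0.0 - 74.35.31.255) -> 31.51.93.24
  74.35.16.0/20 (74.35.16.0 - 74.35.31.255) -> 31.51.93.35
More-specific entries that do NOT match:
  74.43.23.88/29 (74.43.23.88 - 74.43.23.95) does not contain 74.35.23.93
  74.35.23.96/27 (74.35.23.96 - 74.35.23.127) does not contain 74.35.23.93
  74.35.23.0/26 (74.35.23.0 - 74.35.23.63) does not contain 74.35.23.93
  74.35.23.128/25 (74.35.23.128 - 74.35.23.255) does not contain 74.35.23.93
  74.35.21.0/24 (74.35.21.0 - 74.35.21.255) does not contain 74.35.23.93
Longest matching prefix is /20 -> next hop 31.51.93.35.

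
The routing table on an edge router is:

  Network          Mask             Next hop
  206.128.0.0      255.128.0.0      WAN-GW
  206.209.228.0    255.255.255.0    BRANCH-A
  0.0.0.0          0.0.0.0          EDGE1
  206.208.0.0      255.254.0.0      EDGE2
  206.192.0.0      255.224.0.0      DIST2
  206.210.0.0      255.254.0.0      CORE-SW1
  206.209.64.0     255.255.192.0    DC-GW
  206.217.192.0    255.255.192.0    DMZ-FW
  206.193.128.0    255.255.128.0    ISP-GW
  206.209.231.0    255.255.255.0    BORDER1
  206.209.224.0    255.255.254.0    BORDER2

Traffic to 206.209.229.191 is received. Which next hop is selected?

Routes whose prefix contains 206.209.229.191:
  0.0.0.0/0 (default, matches everything) -> EDGE1
  206.128.0.0/9 (206.128.0.0 - 206.255.255.255) -> WAN-GW
  206.192.0.0/11 (206.192.0.0 - 206.223.255.255) -> DIST2
  206.208.0.0/15 (206.208.0.0 - 206.209.255.255) -> EDGE2
More-specific entries that do NOT match:
  206.209.228.0/24 (206.209.228.0 - 206.209.228.255) does not contain 206.209.229.191
  206.209.231.0/24 (206.209.231.0 - 206.209.231.255) does not contain 206.209.229.191
  206.209.224.0/23 (206.209.224.0 - 206.209.225.255) does not contain 206.209.229.191
  206.209.64.0/18 (206.209.64.0 - 206.209.127.255) does not contain 206.209.229.191
  206.217.192.0/18 (206.217.192.0 - 206.217.255.255) does not contain 206.209.229.191
  206.193.128.0/17 (206.193.128.0 - 206.193.255.255) does not contain 206.209.229.191
Longest matching prefix is /15 -> next hop EDGE2.

EDGE2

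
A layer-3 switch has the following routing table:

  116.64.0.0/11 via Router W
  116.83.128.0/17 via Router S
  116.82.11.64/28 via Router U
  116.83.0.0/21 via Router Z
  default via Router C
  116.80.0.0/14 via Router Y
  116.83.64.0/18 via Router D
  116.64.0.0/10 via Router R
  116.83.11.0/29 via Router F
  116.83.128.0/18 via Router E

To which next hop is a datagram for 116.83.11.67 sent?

Router Y

Routes whose prefix contains 116.83.11.67:
  0.0.0.0/0 (default, matches everything) -> Router C
  116.64.0.0/10 (116.64.0.0 - 116.127.255.255) -> Router R
  116.64.0.0/11 (116.64.0.0 - 116.95.255.255) -> Router W
  116.80.0.0/14 (116.80.0.0 - 116.83.255.255) -> Router Y
More-specific entries that do NOT match:
  116.83.11.0/29 (116.83.11.0 - 116.83.11.7) does not contain 116.83.11.67
  116.82.11.64/28 (116.82.11.64 - 116.82.11.79) does not contain 116.83.11.67
  116.83.0.0/21 (116.83.0.0 - 116.83.7.255) does not contain 116.83.11.67
  116.83.64.0/18 (116.83.64.0 - 116.83.127.255) does not contain 116.83.11.67
  116.83.128.0/18 (116.83.128.0 - 116.83.191.255) does not contain 116.83.11.67
  116.83.128.0/17 (116.83.128.0 - 116.83.255.255) does not contain 116.83.11.67
Longest matching prefix is /14 -> next hop Router Y.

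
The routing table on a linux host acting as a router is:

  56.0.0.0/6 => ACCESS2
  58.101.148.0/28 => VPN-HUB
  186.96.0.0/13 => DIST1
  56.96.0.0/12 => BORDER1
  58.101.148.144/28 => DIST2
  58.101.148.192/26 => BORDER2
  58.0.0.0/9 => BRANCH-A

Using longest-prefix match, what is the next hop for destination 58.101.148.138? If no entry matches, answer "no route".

BRANCH-A

Routes whose prefix contains 58.101.148.138:
  56.0.0.0/6 (56.0.0.0 - 59.255.255.255) -> ACCESS2
  58.0.0.0/9 (58.0.0.0 - 58.127.255.255) -> BRANCH-A
More-specific entries that do NOT match:
  58.101.148.0/28 (58.101.148.0 - 58.101.148.15) does not contain 58.101.148.138
  58.101.148.144/28 (58.101.148.144 - 58.101.148.159) does not contain 58.101.148.138
  58.101.148.192/26 (58.101.148.192 - 58.101.148.255) does not contain 58.101.148.138
  186.96.0.0/13 (186.96.0.0 - 186.103.255.255) does not contain 58.101.148.138
  56.96.0.0/12 (56.96.0.0 - 56.111.255.255) does not contain 58.101.148.138
Longest matching prefix is /9 -> next hop BRANCH-A.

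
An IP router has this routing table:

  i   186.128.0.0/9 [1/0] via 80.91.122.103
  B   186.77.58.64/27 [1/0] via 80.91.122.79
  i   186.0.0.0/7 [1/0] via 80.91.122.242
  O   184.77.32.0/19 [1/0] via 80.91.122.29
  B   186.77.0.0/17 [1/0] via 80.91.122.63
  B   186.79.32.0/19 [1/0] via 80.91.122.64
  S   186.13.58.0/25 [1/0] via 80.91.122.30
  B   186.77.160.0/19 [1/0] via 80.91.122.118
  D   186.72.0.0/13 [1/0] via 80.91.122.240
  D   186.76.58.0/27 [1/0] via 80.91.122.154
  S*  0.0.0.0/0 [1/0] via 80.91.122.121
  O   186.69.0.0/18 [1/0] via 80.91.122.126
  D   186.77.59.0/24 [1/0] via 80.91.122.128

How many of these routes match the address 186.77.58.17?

Prefixes containing 186.77.58.17:
  0.0.0.0/0 (default, matches everything)
  186.0.0.0/7 (186.0.0.0 - 187.255.255.255)
  186.72.0.0/13 (186.72.0.0 - 186.79.255.255)
  186.77.0.0/17 (186.77.0.0 - 186.77.127.255)
Total matching entries: 4.

4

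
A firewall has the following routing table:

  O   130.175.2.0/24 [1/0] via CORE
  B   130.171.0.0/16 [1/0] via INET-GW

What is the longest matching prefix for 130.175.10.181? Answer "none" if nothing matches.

none

130.175.10.181 is outside every listed prefix and there is no default route.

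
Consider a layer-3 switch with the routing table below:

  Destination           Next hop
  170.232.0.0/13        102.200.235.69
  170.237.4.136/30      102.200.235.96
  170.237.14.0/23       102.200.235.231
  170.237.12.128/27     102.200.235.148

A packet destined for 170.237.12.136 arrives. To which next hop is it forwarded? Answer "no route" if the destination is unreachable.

102.200.235.148

Routes whose prefix contains 170.237.12.136:
  170.232.0.0/13 (170.232.0.0 - 170.239.255.255) -> 102.200.235.69
  170.237.12.128/27 (170.237.12.128 - 170.237.12.159) -> 102.200.235.148
More-specific entries that do NOT match:
  170.237.4.136/30 (170.237.4.136 - 170.237.4.139) does not contain 170.237.12.136
Longest matching prefix is /27 -> next hop 102.200.235.148.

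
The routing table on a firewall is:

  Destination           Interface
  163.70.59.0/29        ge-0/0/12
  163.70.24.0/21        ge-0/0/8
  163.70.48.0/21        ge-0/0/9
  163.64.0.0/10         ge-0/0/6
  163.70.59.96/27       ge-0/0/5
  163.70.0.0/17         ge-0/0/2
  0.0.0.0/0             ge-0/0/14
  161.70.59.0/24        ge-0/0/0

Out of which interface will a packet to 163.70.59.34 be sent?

Routes whose prefix contains 163.70.59.34:
  0.0.0.0/0 (default, matches everything) -> ge-0/0/14
  163.64.0.0/10 (163.64.0.0 - 163.127.255.255) -> ge-0/0/6
  163.70.0.0/17 (163.70.0.0 - 163.70.127.255) -> ge-0/0/2
More-specific entries that do NOT match:
  163.70.59.0/29 (163.70.59.0 - 163.70.59.7) does not contain 163.70.59.34
  163.70.59.96/27 (163.70.59.96 - 163.70.59.127) does not contain 163.70.59.34
  161.70.59.0/24 (161.70.59.0 - 161.70.59.255) does not contain 163.70.59.34
  163.70.24.0/21 (163.70.24.0 - 163.70.31.255) does not contain 163.70.59.34
  163.70.48.0/21 (163.70.48.0 - 163.70.55.255) does not contain 163.70.59.34
Longest matching prefix is /17 -> interface ge-0/0/2.

ge-0/0/2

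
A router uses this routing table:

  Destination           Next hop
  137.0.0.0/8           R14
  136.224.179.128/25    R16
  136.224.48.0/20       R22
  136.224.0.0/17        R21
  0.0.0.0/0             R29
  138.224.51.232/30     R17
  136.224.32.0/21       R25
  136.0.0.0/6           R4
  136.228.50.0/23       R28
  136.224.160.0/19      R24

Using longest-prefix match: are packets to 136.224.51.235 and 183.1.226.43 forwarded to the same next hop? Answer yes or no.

no

136.224.51.235: longest match 136.224.48.0/20 -> R22
183.1.226.43: longest match 0.0.0.0/0 -> R29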